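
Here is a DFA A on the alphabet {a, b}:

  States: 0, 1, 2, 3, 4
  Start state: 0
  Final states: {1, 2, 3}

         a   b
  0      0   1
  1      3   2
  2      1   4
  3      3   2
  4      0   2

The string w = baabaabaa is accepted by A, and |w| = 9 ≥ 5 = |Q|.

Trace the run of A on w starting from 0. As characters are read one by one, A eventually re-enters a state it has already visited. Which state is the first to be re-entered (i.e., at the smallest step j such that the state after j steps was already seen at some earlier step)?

Run of A on w = b a a b a a b a a:
  step 0: 0  (start)
  step 1: 1  (read b: 0→1)
  step 2: 3  (read a: 1→3)
  step 3: 3  (read a: 3→3)   ← first repeat (3 seen earlier)
  step 4: 2  (read b: 3→2)
  step 5: 1  (read a: 2→1)
  step 6: 3  (read a: 1→3)
  step 7: 2  (read b: 3→2)
  step 8: 1  (read a: 2→1)
  step 9: 3  (read a: 1→3)

The earliest repeat is at step j = 3: A is in 3, which it already visited at step i = 2.

3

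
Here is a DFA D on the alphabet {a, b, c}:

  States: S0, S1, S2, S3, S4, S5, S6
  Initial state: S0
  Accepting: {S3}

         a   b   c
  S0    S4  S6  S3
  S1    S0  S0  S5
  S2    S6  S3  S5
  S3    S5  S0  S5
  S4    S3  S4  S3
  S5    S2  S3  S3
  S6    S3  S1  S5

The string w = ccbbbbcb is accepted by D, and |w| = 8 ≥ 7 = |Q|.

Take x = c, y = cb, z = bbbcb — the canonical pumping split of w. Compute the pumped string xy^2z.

xy^2z = c·cb·cb·bbbcb = ccbcbbbbcb.
Reading y = cb takes D from S3 back to S3, so after x·y·y the machine is still in S3, and z then leads to the accepting state S3. Hence ccbcbbbbcb ∈ L(D).

ccbcbbbbcb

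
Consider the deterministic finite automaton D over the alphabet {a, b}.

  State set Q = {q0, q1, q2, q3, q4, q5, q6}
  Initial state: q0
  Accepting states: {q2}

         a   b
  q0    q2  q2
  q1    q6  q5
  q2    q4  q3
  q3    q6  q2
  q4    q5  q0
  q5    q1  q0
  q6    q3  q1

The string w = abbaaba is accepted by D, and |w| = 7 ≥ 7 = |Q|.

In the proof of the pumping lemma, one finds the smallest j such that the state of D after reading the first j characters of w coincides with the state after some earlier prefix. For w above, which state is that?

State sequence: q0 -a-> q2 -b-> q3 -b-> q2 -a-> q4 -a-> q5 -b-> q0 -a-> q2
First repeat at step 3: q2 was already visited.

The earliest repeat is at step j = 3: D is in q2, which it already visited at step i = 1.
Pumping length from the standard proof: p = 7 (the number of states). The repeated state found above gives |xy| = j ≤ 7 and |y| = j − i ≥ 1.

q2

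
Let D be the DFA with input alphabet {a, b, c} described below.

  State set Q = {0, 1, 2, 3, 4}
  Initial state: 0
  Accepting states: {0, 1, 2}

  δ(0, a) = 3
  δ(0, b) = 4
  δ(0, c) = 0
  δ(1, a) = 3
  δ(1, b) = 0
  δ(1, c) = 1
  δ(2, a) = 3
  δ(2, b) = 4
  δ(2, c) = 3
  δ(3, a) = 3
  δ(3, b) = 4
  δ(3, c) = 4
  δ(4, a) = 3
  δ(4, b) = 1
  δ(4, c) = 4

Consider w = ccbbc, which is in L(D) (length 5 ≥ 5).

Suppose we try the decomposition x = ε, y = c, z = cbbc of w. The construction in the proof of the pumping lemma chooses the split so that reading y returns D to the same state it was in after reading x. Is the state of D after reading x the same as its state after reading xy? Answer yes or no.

yes

State sequence: 0 -c-> 0

After x (step 0): 0. After xy (step 1): 0.
They match, so y = c drives D around a cycle from 0 back to itself; pumping y any number of times keeps D in 0 before reading z, and xyⁱz ∈ L(D) for every i ≥ 0.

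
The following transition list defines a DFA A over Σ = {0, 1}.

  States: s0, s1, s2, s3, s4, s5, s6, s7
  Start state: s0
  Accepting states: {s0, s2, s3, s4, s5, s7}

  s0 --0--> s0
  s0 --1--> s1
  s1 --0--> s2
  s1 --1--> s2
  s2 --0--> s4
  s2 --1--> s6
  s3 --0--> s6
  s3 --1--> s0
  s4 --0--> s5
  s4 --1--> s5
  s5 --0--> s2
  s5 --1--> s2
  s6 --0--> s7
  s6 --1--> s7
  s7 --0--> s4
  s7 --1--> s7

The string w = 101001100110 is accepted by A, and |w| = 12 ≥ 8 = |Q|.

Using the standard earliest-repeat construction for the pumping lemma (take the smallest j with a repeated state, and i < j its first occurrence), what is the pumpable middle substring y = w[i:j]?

10011

State sequence: s0 -1-> s1 -0-> s2 -1-> s6 -0-> s7 -0-> s4 -1-> s5 -1-> s2 -0-> s4 -0-> s5 -1-> s2 -1-> s6 -0-> s7
First repeat at step 7: s2 was already visited.

So i = 2, j = 7, giving x = w[0:2] = 10, y = w[2:7] = 10011, z = w[7:12] = 00110.
Check: |xy| = 7 ≤ 8 and |y| = 5 ≥ 1. Reading y takes A from s2 back to s2, so every xyⁱz is accepted.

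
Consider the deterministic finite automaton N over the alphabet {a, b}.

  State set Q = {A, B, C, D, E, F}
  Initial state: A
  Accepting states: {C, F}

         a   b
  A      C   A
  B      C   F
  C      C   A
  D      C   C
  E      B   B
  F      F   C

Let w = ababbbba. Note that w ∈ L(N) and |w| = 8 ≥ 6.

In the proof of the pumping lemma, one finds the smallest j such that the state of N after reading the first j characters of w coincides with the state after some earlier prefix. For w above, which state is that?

A

Run of N on w = a b a b b b b a:
  step 0: A  (start)
  step 1: C  (read a: A→C)
  step 2: A  (read b: C→A)   ← first repeat (A seen earlier)
  step 3: C  (read a: A→C)
  step 4: A  (read b: C→A)
  step 5: A  (read b: A→A)
  step 6: A  (read b: A→A)
  step 7: A  (read b: A→A)
  step 8: C  (read a: A→C)

The earliest repeat is at step j = 2: N is in A, which it already visited at step i = 0.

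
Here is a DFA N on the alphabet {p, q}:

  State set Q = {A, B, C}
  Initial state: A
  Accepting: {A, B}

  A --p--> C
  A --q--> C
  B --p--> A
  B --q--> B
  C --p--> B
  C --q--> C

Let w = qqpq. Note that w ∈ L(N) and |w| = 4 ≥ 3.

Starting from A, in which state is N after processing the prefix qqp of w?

B

State sequence: A -q-> C -q-> C -p-> B

After reading 3 characters, N is in state B.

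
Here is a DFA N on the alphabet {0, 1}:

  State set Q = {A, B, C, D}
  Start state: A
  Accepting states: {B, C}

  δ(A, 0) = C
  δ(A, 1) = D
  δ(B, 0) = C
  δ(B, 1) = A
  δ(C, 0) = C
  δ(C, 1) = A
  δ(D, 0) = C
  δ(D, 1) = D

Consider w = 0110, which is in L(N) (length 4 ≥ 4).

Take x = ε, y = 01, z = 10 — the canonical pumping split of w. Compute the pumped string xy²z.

xy^2z = ε·01·01·10 = 010110.
Reading y = 01 takes N from A back to A, so after x·y·y the machine is still in A, and z then leads to the accepting state C. Hence 010110 ∈ L(N).

010110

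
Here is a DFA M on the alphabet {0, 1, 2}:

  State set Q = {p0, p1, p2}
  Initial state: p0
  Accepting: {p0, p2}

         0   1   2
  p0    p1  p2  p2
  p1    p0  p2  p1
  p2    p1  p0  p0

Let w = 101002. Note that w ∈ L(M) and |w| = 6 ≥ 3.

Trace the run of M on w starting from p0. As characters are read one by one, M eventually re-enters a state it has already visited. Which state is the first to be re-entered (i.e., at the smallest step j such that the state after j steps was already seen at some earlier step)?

Run of M on w = 1 0 1 0 0 2:
  step 0: p0  (start)
  step 1: p2  (read 1: p0→p2)
  step 2: p1  (read 0: p2→p1)
  step 3: p2  (read 1: p1→p2)   ← first repeat (p2 seen earlier)
  step 4: p1  (read 0: p2→p1)
  step 5: p0  (read 0: p1→p0)
  step 6: p2  (read 2: p0→p2)

The earliest repeat is at step j = 3: M is in p2, which it already visited at step i = 1.

p2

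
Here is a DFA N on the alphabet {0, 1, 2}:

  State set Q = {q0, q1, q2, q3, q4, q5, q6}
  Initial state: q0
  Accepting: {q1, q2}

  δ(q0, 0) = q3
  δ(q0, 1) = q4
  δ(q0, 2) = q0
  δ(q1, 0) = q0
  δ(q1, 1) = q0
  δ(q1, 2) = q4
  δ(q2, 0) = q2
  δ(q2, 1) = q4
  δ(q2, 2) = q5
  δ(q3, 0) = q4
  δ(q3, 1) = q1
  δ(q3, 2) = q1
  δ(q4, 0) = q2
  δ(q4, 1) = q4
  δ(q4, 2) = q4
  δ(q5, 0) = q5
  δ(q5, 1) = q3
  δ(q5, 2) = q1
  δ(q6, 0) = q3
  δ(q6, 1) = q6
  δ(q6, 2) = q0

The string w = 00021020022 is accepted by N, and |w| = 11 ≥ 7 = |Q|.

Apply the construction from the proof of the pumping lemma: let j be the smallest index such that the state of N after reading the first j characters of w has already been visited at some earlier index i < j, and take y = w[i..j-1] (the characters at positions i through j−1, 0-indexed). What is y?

Run of N on w = 0 0 0 2 1 0 2 0 0 2 2:
  step 0: q0  (start)
  step 1: q3  (read 0: q0→q3)
  step 2: q4  (read 0: q3→q4)
  step 3: q2  (read 0: q4→q2)
  step 4: q5  (read 2: q2→q5)
  step 5: q3  (read 1: q5→q3)   ← first repeat (q3 seen earlier)
  step 6: q4  (read 0: q3→q4)
  step 7: q4  (read 2: q4→q4)
  step 8: q2  (read 0: q4→q2)
  step 9: q2  (read 0: q2→q2)
  step 10: q5  (read 2: q2→q5)
  step 11: q1  (read 2: q5→q1)

So i = 1, j = 5, giving x = w[0:1] = 0, y = w[1:5] = 0021, z = w[5:11] = 020022.
Check: |xy| = 5 ≤ 7 and |y| = 4 ≥ 1. Reading y takes N from q3 back to q3, so every xyⁱz is accepted.

0021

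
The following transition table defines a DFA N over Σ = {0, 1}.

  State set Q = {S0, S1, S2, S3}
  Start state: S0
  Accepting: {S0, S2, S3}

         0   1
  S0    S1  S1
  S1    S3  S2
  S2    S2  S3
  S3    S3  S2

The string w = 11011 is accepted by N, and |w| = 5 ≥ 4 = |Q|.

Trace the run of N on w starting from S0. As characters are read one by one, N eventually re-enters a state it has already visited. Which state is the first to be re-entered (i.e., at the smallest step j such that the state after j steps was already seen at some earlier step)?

S2

Run of N on w = 1 1 0 1 1:
  step 0: S0  (start)
  step 1: S1  (read 1: S0→S1)
  step 2: S2  (read 1: S1→S2)
  step 3: S2  (read 0: S2→S2)   ← first repeat (S2 seen earlier)
  step 4: S3  (read 1: S2→S3)
  step 5: S2  (read 1: S3→S2)

The earliest repeat is at step j = 3: N is in S2, which it already visited at step i = 2.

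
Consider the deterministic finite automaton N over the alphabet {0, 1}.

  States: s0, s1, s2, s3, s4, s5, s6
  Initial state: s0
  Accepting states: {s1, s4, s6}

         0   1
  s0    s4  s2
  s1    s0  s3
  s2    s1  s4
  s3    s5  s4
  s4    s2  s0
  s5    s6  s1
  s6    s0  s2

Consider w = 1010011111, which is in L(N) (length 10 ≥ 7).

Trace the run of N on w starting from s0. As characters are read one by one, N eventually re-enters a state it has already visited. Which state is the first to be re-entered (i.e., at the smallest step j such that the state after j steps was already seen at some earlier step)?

Run of N on w = 1 0 1 0 0 1 1 1 1 1:
  step 0: s0  (start)
  step 1: s2  (read 1: s0→s2)
  step 2: s1  (read 0: s2→s1)
  step 3: s3  (read 1: s1→s3)
  step 4: s5  (read 0: s3→s5)
  step 5: s6  (read 0: s5→s6)
  step 6: s2  (read 1: s6→s2)   ← first repeat (s2 seen earlier)
  step 7: s4  (read 1: s2→s4)
  step 8: s0  (read 1: s4→s0)
  step 9: s2  (read 1: s0→s2)
  step 10: s4  (read 1: s2→s4)

The earliest repeat is at step j = 6: N is in s2, which it already visited at step i = 1.
Pumping length from the standard proof: p = 7 (the number of states). The repeated state found above gives |xy| = j ≤ 7 and |y| = j − i ≥ 1.

s2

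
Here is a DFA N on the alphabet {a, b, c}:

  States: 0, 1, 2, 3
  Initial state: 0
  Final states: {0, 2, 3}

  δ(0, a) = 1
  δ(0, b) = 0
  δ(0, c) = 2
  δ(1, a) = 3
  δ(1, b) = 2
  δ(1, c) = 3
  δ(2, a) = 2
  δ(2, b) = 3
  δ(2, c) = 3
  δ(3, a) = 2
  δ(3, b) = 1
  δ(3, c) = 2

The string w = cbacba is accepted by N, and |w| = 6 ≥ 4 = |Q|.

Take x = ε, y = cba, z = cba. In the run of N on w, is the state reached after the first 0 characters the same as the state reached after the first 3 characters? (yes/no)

State sequence: 0 -c-> 2 -b-> 3 -a-> 2

After x (step 0): 0. After xy (step 3): 2.
They differ (0 ≠ 2), so y is not a cycle from the state after x; this split is not the one the pumping-lemma construction produces, and pumping y need not keep the string in L(N).

no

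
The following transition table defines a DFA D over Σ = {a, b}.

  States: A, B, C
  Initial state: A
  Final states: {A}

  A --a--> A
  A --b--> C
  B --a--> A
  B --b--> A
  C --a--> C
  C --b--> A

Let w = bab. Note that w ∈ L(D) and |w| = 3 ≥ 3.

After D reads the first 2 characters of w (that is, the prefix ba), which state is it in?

C

State sequence: A -b-> C -a-> C

After reading 2 characters, D is in state C.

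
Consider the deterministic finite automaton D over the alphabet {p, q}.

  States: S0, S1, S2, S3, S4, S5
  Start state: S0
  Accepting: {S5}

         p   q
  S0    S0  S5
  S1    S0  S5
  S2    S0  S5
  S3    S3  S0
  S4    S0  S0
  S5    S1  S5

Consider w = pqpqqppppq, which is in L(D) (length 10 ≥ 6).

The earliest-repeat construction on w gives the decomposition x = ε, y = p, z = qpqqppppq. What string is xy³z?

xy^3z = ε·p·p·p·qpqqppppq = pppqpqqppppq.
Reading y = p takes D from S0 back to S0, so after x·y·y·y the machine is still in S0, and z then leads to the accepting state S5. Hence pppqpqqppppq ∈ L(D).

pppqpqqppppq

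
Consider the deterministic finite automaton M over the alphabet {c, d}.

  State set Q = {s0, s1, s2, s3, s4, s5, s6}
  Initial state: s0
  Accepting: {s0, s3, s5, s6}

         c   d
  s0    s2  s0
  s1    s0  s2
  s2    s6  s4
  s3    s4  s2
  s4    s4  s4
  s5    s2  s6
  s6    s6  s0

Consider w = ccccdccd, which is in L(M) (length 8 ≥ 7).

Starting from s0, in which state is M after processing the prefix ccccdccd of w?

Run of M on the first 8 characters of w = c c c c d c c d:
  step 0: s0  (start)
  step 1: s2  (read c: s0→s2)
  step 2: s6  (read c: s2→s6)
  step 3: s6  (read c: s6→s6)
  step 4: s6  (read c: s6→s6)
  step 5: s0  (read d: s6→s0)
  step 6: s2  (read c: s0→s2)
  step 7: s6  (read c: s2→s6)
  step 8: s0  (read d: s6→s0)

After reading 8 characters, M is in state s0.

s0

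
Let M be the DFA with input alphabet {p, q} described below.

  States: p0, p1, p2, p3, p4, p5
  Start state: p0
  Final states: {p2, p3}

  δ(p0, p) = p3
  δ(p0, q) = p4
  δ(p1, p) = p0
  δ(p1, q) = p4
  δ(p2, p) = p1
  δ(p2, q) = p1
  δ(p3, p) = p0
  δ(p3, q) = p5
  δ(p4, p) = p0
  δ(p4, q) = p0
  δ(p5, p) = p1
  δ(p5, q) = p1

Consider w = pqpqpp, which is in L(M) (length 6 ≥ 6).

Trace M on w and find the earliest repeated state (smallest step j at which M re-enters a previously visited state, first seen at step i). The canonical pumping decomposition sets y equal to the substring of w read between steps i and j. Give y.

pqpqp

Run of M on w = p q p q p p:
  step 0: p0  (start)
  step 1: p3  (read p: p0→p3)
  step 2: p5  (read q: p3→p5)
  step 3: p1  (read p: p5→p1)
  step 4: p4  (read q: p1→p4)
  step 5: p0  (read p: p4→p0)   ← first repeat (p0 seen earlier)
  step 6: p3  (read p: p0→p3)

So i = 0, j = 5, giving x = w[0:0] = ε, y = w[0:5] = pqpqp, z = w[5:6] = p.
Check: |xy| = 5 ≤ 6 and |y| = 5 ≥ 1. Reading y takes M from p0 back to p0, so every xyⁱz is accepted.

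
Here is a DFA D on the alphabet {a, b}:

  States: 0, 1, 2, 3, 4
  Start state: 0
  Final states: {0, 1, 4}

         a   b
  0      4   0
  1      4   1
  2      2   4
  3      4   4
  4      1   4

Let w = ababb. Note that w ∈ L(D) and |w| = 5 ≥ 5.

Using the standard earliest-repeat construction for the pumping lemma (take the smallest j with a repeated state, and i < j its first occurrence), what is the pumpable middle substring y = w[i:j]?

b

State sequence: 0 -a-> 4 -b-> 4 -a-> 1 -b-> 1 -b-> 1
First repeat at step 2: 4 was already visited.

So i = 1, j = 2, giving x = w[0:1] = a, y = w[1:2] = b, z = w[2:5] = abb.
Check: |xy| = 2 ≤ 5 and |y| = 1 ≥ 1. Reading y takes D from 4 back to 4, so every xyⁱz is accepted.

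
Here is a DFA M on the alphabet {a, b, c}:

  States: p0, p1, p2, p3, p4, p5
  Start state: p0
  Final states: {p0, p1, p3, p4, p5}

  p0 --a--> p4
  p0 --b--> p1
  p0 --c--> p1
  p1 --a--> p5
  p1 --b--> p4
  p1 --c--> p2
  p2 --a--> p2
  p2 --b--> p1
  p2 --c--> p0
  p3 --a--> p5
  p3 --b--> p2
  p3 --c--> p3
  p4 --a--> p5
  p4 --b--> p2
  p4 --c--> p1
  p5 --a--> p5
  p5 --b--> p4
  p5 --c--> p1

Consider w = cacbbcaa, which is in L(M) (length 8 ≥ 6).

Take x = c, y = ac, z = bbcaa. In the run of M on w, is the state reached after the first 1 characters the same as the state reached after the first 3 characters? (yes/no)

yes

State sequence: p0 -c-> p1 -a-> p5 -c-> p1

After x (step 1): p1. After xy (step 3): p1.
They match, so y = ac drives M around a cycle from p1 back to itself; pumping y any number of times keeps M in p1 before reading z, and xyⁱz ∈ L(M) for every i ≥ 0.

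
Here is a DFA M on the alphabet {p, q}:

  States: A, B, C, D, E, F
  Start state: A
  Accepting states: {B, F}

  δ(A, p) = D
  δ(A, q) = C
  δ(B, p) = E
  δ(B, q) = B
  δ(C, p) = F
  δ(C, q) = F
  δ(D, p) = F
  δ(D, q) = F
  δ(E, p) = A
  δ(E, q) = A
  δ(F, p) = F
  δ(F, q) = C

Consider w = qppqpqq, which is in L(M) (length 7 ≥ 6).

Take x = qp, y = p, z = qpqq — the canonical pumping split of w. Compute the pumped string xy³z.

xy^3z = qp·p·p·p·qpqq = qppppqpqq.
Reading y = p takes M from F back to F, so after x·y·y·y the machine is still in F, and z then leads to the accepting state F. Hence qppppqpqq ∈ L(M).

qppppqpqq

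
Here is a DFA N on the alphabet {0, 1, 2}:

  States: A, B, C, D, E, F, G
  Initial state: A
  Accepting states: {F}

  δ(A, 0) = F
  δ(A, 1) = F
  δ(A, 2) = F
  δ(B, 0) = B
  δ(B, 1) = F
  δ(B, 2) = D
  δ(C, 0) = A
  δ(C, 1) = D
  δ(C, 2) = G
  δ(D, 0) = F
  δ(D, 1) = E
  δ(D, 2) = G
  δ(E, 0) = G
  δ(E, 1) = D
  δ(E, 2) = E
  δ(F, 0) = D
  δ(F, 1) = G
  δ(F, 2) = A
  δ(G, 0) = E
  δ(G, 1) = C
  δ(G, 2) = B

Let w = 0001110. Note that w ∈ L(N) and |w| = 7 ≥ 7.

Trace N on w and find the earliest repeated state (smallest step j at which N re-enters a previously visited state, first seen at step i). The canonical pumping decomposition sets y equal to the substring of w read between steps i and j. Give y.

State sequence: A -0-> F -0-> D -0-> F -1-> G -1-> C -1-> D -0-> F
First repeat at step 3: F was already visited.

So i = 1, j = 3, giving x = w[0:1] = 0, y = w[1:3] = 00, z = w[3:7] = 1110.
Check: |xy| = 3 ≤ 7 and |y| = 2 ≥ 1. Reading y takes N from F back to F, so every xyⁱz is accepted.

00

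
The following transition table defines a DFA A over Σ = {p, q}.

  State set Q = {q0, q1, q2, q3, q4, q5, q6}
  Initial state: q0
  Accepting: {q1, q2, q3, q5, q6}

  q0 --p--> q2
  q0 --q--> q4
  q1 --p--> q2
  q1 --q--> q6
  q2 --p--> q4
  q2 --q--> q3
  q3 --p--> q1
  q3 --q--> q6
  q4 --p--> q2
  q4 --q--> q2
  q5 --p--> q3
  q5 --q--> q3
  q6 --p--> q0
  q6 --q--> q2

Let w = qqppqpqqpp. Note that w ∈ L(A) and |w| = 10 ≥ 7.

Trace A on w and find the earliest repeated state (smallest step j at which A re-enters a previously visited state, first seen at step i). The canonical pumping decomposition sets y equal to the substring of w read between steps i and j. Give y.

qp

Run of A on w = q q p p q p q q p p:
  step 0: q0  (start)
  step 1: q4  (read q: q0→q4)
  step 2: q2  (read q: q4→q2)
  step 3: q4  (read p: q2→q4)   ← first repeat (q4 seen earlier)
  step 4: q2  (read p: q4→q2)
  step 5: q3  (read q: q2→q3)
  step 6: q1  (read p: q3→q1)
  step 7: q6  (read q: q1→q6)
  step 8: q2  (read q: q6→q2)
  step 9: q4  (read p: q2→q4)
  step 10: q2  (read p: q4→q2)

So i = 1, j = 3, giving x = w[0:1] = q, y = w[1:3] = qp, z = w[3:10] = pqpqqpp.
Check: |xy| = 3 ≤ 7 and |y| = 2 ≥ 1. Reading y takes A from q4 back to q4, so every xyⁱz is accepted.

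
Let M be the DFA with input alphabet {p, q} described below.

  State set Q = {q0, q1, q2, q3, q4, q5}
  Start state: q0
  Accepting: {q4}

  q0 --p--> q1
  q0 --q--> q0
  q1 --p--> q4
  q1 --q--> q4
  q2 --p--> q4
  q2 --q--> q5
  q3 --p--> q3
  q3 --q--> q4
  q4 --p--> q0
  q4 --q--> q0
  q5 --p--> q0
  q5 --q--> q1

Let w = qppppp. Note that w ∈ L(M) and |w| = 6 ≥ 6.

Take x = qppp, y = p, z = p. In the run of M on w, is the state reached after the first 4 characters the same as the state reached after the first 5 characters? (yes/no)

no

Run of M on the first 5 characters of w = q p p p p:
  step 0: q0  (start)
  step 1: q0  (read q: q0→q0)
  step 2: q1  (read p: q0→q1)
  step 3: q4  (read p: q1→q4)
  step 4: q0  (read p: q4→q0)
  step 5: q1  (read p: q0→q1)

After x (step 4): q0. After xy (step 5): q1.
They differ (q0 ≠ q1), so y is not a cycle from the state after x; this split is not the one the pumping-lemma construction produces, and pumping y need not keep the string in L(M).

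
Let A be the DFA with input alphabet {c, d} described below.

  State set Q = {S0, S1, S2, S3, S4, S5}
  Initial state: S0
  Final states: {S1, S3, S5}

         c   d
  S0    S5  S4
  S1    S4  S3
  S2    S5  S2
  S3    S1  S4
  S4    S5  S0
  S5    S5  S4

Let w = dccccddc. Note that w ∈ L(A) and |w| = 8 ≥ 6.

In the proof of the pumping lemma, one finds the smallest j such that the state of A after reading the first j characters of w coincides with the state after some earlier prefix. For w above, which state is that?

Run of A on w = d c c c c d d c:
  step 0: S0  (start)
  step 1: S4  (read d: S0→S4)
  step 2: S5  (read c: S4→S5)
  step 3: S5  (read c: S5→S5)   ← first repeat (S5 seen earlier)
  step 4: S5  (read c: S5→S5)
  step 5: S5  (read c: S5→S5)
  step 6: S4  (read d: S5→S4)
  step 7: S0  (read d: S4→S0)
  step 8: S5  (read c: S0→S5)

The earliest repeat is at step j = 3: A is in S5, which it already visited at step i = 2.
With |Q| = 6, pigeonhole forces a state repeat no later than step 6; the substring read between the first and second visits to that state can be pumped.

S5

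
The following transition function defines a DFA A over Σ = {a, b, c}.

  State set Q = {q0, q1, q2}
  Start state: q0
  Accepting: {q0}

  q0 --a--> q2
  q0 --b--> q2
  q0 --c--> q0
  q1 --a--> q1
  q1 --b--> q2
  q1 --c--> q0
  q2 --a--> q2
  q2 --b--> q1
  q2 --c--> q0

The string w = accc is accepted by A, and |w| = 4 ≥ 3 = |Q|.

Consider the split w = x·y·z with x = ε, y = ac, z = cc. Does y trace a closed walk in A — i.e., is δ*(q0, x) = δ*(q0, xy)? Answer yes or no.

Run of A on the first 2 characters of w = a c:
  step 0: q0  (start)
  step 1: q2  (read a: q0→q2)
  step 2: q0  (read c: q2→q0)

After x (step 0): q0. After xy (step 2): q0.
They match, so y = ac drives A around a cycle from q0 back to itself; pumping y any number of times keeps A in q0 before reading z, and xyⁱz ∈ L(A) for every i ≥ 0.

yes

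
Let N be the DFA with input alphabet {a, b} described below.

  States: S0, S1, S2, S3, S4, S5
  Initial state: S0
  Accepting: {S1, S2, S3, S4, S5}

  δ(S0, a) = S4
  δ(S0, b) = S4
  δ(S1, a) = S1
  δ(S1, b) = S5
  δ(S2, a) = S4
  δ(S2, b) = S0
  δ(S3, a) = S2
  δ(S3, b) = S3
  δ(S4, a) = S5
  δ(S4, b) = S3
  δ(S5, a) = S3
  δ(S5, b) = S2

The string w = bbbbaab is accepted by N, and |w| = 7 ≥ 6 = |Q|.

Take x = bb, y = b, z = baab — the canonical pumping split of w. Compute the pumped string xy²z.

bbbbbaab

xy^2z = bb·b·b·baab = bbbbbaab.
Reading y = b takes N from S3 back to S3, so after x·y·y the machine is still in S3, and z then leads to the accepting state S3. Hence bbbbbaab ∈ L(N).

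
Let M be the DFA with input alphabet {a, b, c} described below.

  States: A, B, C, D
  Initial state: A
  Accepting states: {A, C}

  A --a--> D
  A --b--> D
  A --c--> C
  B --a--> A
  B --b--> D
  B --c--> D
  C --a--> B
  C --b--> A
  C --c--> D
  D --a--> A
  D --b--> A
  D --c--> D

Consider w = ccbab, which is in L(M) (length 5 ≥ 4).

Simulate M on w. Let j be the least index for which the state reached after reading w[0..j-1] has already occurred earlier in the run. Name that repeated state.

Run of M on w = c c b a b:
  step 0: A  (start)
  step 1: C  (read c: A→C)
  step 2: D  (read c: C→D)
  step 3: A  (read b: D→A)   ← first repeat (A seen earlier)
  step 4: D  (read a: A→D)
  step 5: A  (read b: D→A)

The earliest repeat is at step j = 3: M is in A, which it already visited at step i = 0.
With |Q| = 4, pigeonhole forces a state repeat no later than step 4; the substring read between the first and second visits to that state can be pumped.

A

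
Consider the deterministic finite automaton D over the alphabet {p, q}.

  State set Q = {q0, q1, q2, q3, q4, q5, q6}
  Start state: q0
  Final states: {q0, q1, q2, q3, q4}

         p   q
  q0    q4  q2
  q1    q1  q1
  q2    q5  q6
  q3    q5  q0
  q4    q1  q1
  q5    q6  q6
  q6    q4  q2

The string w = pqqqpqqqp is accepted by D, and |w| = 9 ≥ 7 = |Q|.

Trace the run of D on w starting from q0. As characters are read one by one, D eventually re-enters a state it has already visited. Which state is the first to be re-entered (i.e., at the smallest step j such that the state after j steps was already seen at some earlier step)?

q1

State sequence: q0 -p-> q4 -q-> q1 -q-> q1 -q-> q1 -p-> q1 -q-> q1 -q-> q1 -q-> q1 -p-> q1
First repeat at step 3: q1 was already visited.

The earliest repeat is at step j = 3: D is in q1, which it already visited at step i = 2.
Pumping length from the standard proof: p = 7 (the number of states). The repeated state found above gives |xy| = j ≤ 7 and |y| = j − i ≥ 1.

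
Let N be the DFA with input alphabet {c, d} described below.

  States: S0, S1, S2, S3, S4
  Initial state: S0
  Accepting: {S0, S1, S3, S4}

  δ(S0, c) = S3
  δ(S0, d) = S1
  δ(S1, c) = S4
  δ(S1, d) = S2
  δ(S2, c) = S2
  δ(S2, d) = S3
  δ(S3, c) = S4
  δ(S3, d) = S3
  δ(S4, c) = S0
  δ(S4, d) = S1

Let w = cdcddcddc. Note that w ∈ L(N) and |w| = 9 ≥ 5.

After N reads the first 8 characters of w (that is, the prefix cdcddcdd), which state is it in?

Run of N on the first 8 characters of w = c d c d d c d d:
  step 0: S0  (start)
  step 1: S3  (read c: S0→S3)
  step 2: S3  (read d: S3→S3)
  step 3: S4  (read c: S3→S4)
  step 4: S1  (read d: S4→S1)
  step 5: S2  (read d: S1→S2)
  step 6: S2  (read c: S2→S2)
  step 7: S3  (read d: S2→S3)
  step 8: S3  (read d: S3→S3)

After reading 8 characters, N is in state S3.
(This kind of state-tracing is the core of the pumping-lemma construction: with 5 states, pigeonhole forces a repeat within the first 5 steps.)

S3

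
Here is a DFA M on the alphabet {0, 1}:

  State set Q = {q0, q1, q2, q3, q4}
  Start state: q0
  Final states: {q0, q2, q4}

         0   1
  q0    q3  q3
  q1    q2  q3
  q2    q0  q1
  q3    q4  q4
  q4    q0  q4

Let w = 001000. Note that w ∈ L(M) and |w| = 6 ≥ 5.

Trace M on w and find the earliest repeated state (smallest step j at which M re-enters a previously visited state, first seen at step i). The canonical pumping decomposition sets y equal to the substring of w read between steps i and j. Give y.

1

Run of M on w = 0 0 1 0 0 0:
  step 0: q0  (start)
  step 1: q3  (read 0: q0→q3)
  step 2: q4  (read 0: q3→q4)
  step 3: q4  (read 1: q4→q4)   ← first repeat (q4 seen earlier)
  step 4: q0  (read 0: q4→q0)
  step 5: q3  (read 0: q0→q3)
  step 6: q4  (read 0: q3→q4)

So i = 2, j = 3, giving x = w[0:2] = 00, y = w[2:3] = 1, z = w[3:6] = 000.
Check: |xy| = 3 ≤ 5 and |y| = 1 ≥ 1. Reading y takes M from q4 back to q4, so every xyⁱz is accepted.
Pumping length from the standard proof: p = 5 (the number of states). The repeated state found above gives |xy| = j ≤ 5 and |y| = j − i ≥ 1.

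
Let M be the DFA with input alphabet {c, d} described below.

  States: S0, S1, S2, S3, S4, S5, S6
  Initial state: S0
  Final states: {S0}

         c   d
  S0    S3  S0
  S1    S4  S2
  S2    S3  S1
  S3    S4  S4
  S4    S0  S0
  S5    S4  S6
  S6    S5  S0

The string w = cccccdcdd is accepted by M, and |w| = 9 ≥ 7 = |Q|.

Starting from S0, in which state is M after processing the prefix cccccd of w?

Run of M on the first 6 characters of w = c c c c c d:
  step 0: S0  (start)
  step 1: S3  (read c: S0→S3)
  step 2: S4  (read c: S3→S4)
  step 3: S0  (read c: S4→S0)
  step 4: S3  (read c: S0→S3)
  step 5: S4  (read c: S3→S4)
  step 6: S0  (read d: S4→S0)

After reading 6 characters, M is in state S0.
(This kind of state-tracing is the core of the pumping-lemma construction: with 7 states, pigeonhole forces a repeat within the first 7 steps.)

S0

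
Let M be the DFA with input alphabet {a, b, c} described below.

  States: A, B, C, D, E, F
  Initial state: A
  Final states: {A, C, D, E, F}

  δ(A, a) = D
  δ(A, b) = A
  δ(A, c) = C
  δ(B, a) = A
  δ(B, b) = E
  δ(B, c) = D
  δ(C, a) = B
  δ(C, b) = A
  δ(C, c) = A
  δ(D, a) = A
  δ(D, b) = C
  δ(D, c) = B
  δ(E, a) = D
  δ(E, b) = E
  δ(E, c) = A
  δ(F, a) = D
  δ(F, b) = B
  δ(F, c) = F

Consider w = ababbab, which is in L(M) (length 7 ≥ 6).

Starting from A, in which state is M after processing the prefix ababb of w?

State sequence: A -a-> D -b-> C -a-> B -b-> E -b-> E

After reading 5 characters, M is in state E.

E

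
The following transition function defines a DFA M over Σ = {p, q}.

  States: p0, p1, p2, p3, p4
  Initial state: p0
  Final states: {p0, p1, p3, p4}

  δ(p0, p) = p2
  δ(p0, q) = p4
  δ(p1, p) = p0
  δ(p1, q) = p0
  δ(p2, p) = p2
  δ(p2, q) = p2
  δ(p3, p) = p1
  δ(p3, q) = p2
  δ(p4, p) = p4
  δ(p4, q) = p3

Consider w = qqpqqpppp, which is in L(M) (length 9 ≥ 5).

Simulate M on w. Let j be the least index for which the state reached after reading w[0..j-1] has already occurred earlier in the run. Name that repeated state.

Run of M on w = q q p q q p p p p:
  step 0: p0  (start)
  step 1: p4  (read q: p0→p4)
  step 2: p3  (read q: p4→p3)
  step 3: p1  (read p: p3→p1)
  step 4: p0  (read q: p1→p0)   ← first repeat (p0 seen earlier)
  step 5: p4  (read q: p0→p4)
  step 6: p4  (read p: p4→p4)
  step 7: p4  (read p: p4→p4)
  step 8: p4  (read p: p4→p4)
  step 9: p4  (read p: p4→p4)

The earliest repeat is at step j = 4: M is in p0, which it already visited at step i = 0.
The DFA has 5 states, so the proof of the pumping lemma guarantees a repeated state among the first 5+1 visited; the segment between the two visits is the pumpable y.

p0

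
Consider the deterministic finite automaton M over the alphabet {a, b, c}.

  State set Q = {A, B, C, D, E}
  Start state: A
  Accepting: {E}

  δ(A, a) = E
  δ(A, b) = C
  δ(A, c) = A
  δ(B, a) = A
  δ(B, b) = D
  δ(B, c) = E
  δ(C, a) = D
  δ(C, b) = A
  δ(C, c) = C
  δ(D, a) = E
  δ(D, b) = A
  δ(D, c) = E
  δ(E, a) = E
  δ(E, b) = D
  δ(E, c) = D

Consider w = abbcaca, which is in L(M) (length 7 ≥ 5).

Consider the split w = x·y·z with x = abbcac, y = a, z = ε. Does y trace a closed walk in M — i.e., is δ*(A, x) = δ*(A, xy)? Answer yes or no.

no

State sequence: A -a-> E -b-> D -b-> A -c-> A -a-> E -c-> D -a-> E

After x (step 6): D. After xy (step 7): E.
They differ (D ≠ E), so y is not a cycle from the state after x; this split is not the one the pumping-lemma construction produces, and pumping y need not keep the string in L(M).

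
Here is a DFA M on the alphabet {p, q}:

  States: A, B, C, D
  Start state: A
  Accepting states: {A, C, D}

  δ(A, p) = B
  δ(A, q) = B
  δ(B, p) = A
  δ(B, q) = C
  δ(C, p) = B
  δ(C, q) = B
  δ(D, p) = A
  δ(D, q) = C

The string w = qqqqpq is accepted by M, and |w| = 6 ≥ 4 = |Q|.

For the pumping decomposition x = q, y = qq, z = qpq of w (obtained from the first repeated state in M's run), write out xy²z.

qqqqqqpq

xy^2z = q·qq·qq·qpq = qqqqqqpq.
Reading y = qq takes M from B back to B, so after x·y·y the machine is still in B, and z then leads to the accepting state C. Hence qqqqqqpq ∈ L(M).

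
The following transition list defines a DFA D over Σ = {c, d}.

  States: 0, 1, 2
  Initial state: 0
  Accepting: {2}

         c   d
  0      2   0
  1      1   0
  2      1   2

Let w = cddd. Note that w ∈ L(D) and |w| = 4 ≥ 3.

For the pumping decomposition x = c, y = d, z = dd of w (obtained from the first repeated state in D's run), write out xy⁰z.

xy⁰z = xz = c·dd = cdd.
Reading y = d takes D from 2 back to 2, so after x the machine is still in 2, and z then leads to the accepting state 2. Hence cdd ∈ L(D).

cdd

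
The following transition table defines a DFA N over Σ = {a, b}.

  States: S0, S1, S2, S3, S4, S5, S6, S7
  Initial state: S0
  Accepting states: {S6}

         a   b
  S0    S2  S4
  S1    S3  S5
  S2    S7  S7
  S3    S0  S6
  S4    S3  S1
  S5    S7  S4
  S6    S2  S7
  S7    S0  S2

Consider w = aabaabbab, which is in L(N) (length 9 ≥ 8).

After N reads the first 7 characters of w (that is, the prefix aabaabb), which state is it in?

S1

Run of N on the first 7 characters of w = a a b a a b b:
  step 0: S0  (start)
  step 1: S2  (read a: S0→S2)
  step 2: S7  (read a: S2→S7)
  step 3: S2  (read b: S7→S2)
  step 4: S7  (read a: S2→S7)
  step 5: S0  (read a: S7→S0)
  step 6: S4  (read b: S0→S4)
  step 7: S1  (read b: S4→S1)

After reading 7 characters, N is in state S1.
(This kind of state-tracing is the core of the pumping-lemma construction: with 8 states, pigeonhole forces a repeat within the first 8 steps.)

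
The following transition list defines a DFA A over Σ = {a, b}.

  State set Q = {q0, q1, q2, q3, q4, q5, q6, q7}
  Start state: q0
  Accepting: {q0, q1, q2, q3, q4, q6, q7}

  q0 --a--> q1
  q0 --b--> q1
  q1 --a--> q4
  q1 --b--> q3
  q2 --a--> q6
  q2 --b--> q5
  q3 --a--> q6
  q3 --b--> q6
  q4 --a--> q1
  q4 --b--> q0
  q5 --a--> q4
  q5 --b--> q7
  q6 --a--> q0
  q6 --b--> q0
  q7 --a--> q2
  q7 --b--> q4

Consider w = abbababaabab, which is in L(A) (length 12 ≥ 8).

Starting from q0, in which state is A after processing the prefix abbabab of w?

State sequence: q0 -a-> q1 -b-> q3 -b-> q6 -a-> q0 -b-> q1 -a-> q4 -b-> q0

After reading 7 characters, A is in state q0.

q0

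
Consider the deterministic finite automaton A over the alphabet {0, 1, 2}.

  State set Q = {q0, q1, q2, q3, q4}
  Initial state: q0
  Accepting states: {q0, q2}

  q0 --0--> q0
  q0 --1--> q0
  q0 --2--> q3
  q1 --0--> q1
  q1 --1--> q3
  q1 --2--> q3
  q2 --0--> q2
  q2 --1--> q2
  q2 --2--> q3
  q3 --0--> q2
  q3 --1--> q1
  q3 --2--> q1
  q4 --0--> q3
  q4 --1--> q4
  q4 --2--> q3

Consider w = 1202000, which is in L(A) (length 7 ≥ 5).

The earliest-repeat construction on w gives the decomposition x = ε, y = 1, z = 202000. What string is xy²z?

11202000

xy^2z = ε·1·1·202000 = 11202000.
Reading y = 1 takes A from q0 back to q0, so after x·y·y the machine is still in q0, and z then leads to the accepting state q2. Hence 11202000 ∈ L(A).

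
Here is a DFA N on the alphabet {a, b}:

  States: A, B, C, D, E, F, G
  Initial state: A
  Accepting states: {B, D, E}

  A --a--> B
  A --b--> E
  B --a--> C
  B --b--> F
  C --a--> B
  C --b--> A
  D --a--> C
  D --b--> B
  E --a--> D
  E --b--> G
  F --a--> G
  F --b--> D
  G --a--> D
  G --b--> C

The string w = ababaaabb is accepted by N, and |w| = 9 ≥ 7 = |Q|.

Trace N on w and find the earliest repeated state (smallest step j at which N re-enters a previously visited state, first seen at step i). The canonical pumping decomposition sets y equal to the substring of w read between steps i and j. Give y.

State sequence: A -a-> B -b-> F -a-> G -b-> C -a-> B -a-> C -a-> B -b-> F -b-> D
First repeat at step 5: B was already visited.

So i = 1, j = 5, giving x = w[0:1] = a, y = w[1:5] = baba, z = w[5:9] = aabb.
Check: |xy| = 5 ≤ 7 and |y| = 4 ≥ 1. Reading y takes N from B back to B, so every xyⁱz is accepted.
Pumping length from the standard proof: p = 7 (the number of states). The repeated state found above gives |xy| = j ≤ 7 and |y| = j − i ≥ 1.

baba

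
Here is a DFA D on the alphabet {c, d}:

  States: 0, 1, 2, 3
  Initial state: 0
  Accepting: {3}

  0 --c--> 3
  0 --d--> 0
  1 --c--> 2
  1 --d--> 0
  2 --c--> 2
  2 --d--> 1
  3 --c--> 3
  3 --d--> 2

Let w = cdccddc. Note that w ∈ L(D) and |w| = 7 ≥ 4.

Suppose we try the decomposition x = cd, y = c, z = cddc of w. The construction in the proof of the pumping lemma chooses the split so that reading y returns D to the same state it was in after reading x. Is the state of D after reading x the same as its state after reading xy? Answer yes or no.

Run of D on the first 3 characters of w = c d c:
  step 0: 0  (start)
  step 1: 3  (read c: 0→3)
  step 2: 2  (read d: 3→2)
  step 3: 2  (read c: 2→2)

After x (step 2): 2. After xy (step 3): 2.
They match, so y = c drives D around a cycle from 2 back to itself; pumping y any number of times keeps D in 2 before reading z, and xyⁱz ∈ L(D) for every i ≥ 0.

yes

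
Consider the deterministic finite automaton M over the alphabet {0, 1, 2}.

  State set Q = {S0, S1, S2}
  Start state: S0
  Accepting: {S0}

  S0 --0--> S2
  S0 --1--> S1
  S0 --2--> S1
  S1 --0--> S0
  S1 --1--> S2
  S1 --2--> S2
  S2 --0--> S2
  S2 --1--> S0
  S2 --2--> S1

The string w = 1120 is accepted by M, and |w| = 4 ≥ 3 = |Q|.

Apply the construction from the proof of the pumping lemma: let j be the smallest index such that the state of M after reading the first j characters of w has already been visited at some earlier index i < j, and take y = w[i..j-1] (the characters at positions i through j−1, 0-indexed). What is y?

12

State sequence: S0 -1-> S1 -1-> S2 -2-> S1 -0-> S0
First repeat at step 3: S1 was already visited.

So i = 1, j = 3, giving x = w[0:1] = 1, y = w[1:3] = 12, z = w[3:4] = 0.
Check: |xy| = 3 ≤ 3 and |y| = 2 ≥ 1. Reading y takes M from S1 back to S1, so every xyⁱz is accepted.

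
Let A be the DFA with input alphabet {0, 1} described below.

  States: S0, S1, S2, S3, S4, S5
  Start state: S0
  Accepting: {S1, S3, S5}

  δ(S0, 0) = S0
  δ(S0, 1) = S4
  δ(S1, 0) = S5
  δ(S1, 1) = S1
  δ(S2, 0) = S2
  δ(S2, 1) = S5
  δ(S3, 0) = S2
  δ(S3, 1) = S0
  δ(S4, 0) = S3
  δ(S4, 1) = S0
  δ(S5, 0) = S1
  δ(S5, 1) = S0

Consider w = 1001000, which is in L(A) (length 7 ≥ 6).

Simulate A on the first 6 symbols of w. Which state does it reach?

S5

State sequence: S0 -1-> S4 -0-> S3 -0-> S2 -1-> S5 -0-> S1 -0-> S5

After reading 6 characters, A is in state S5.
(This kind of state-tracing is the core of the pumping-lemma construction: with 6 states, pigeonhole forces a repeat within the first 6 steps.)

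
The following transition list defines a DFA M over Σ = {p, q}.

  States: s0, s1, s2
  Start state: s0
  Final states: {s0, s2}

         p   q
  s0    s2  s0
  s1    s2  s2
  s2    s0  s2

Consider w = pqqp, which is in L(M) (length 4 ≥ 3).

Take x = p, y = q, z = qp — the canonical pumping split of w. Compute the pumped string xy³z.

xy^3z = p·q·q·q·qp = pqqqqp.
Reading y = q takes M from s2 back to s2, so after x·y·y·y the machine is still in s2, and z then leads to the accepting state s0. Hence pqqqqp ∈ L(M).

pqqqqp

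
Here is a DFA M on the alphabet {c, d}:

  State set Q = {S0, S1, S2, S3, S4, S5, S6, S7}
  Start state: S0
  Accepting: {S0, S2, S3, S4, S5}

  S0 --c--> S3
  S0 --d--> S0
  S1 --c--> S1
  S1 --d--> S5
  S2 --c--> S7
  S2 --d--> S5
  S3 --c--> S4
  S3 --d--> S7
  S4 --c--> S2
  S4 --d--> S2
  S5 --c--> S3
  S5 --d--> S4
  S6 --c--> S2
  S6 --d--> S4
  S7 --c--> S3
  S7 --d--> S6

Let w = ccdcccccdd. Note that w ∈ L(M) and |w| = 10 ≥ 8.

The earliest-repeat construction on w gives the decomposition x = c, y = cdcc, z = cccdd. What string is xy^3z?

xy^3z = c·cdcc·cdcc·cdcc·cccdd = ccdcccdcccdcccccdd.
Reading y = cdcc takes M from S3 back to S3, so after x·y·y·y the machine is still in S3, and z then leads to the accepting state S4. Hence ccdcccdcccdcccccdd ∈ L(M).

ccdcccdcccdcccccdd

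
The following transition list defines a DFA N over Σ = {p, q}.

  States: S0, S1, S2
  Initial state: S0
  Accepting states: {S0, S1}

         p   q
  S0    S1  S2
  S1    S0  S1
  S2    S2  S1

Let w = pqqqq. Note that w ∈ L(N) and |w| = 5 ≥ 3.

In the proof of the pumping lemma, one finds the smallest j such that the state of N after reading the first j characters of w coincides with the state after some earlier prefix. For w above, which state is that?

Run of N on w = p q q q q:
  step 0: S0  (start)
  step 1: S1  (read p: S0→S1)
  step 2: S1  (read q: S1→S1)   ← first repeat (S1 seen earlier)
  step 3: S1  (read q: S1→S1)
  step 4: S1  (read q: S1→S1)
  step 5: S1  (read q: S1→S1)

The earliest repeat is at step j = 2: N is in S1, which it already visited at step i = 1.

S1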